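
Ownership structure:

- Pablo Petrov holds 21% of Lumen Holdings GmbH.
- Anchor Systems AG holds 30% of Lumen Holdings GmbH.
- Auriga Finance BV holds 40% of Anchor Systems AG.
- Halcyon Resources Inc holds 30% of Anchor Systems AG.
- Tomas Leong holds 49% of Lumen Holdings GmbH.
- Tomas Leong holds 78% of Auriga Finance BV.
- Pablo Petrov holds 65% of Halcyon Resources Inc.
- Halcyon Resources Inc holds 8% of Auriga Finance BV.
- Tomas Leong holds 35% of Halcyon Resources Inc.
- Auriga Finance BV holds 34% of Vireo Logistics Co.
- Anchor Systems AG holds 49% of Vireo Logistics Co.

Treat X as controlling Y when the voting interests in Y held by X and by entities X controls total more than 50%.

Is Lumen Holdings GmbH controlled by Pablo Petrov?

No

Pablo holds 65% of Halcyon, so Pablo controls Halcyon.
In Lumen, Pablo's side holds only 21%, not > 50%.
So Pablo does not control Lumen.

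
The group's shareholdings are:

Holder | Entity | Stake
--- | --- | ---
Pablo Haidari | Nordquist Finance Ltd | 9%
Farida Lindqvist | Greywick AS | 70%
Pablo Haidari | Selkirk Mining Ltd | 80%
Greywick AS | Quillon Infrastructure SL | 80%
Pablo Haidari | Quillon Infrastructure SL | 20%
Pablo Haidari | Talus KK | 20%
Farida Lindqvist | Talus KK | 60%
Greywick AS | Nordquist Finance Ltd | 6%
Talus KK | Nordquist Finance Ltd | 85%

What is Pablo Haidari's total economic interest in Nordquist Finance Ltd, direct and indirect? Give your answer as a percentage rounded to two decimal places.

26.00%

Pablo reaches Nordquist along 2 paths.
Direct stake: 9% = 9%.
Via Talus: 20% × 85% = 17%.
Total: 9% + 17% = 26%.
Rounded: 26.00%.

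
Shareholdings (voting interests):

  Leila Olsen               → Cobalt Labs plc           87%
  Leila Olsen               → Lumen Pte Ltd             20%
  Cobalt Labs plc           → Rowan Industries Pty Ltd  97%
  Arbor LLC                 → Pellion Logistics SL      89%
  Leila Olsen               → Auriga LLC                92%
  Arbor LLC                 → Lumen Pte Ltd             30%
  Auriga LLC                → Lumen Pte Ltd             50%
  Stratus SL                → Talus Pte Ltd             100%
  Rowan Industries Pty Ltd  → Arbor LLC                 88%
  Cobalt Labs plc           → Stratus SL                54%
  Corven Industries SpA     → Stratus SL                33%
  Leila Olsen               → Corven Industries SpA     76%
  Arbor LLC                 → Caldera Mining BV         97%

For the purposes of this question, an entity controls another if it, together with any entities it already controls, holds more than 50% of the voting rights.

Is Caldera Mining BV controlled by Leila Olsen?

Yes

Leila holds 87% of Cobalt, so Leila controls Cobalt.
Cobalt holds 97% of Rowan, so Leila controls Rowan.
Rowan holds 88% of Arbor, so Leila controls Arbor.
Arbor holds 97% of Caldera, so Leila controls Caldera.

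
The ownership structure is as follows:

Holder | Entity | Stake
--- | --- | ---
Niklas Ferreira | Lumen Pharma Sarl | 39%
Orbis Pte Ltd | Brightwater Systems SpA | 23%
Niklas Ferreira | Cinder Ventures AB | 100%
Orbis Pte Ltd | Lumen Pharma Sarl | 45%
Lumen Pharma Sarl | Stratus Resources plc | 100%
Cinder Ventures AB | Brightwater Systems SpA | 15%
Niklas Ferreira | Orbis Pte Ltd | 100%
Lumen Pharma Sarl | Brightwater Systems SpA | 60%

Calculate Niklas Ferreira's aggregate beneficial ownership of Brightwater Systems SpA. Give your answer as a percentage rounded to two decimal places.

Niklas reaches Brightwater along 4 paths.
Via Orbis → Lumen: 100% × 45% × 60% = 27%.
Via Lumen: 39% × 60% = 23.4%.
Via Cinder: 100% × 15% = 15%.
Via Orbis: 100% × 23% = 23%.
Total: 27% + 23.4% + 15% + 23% = 88.4%.
Rounded: 88.40%.

88.40%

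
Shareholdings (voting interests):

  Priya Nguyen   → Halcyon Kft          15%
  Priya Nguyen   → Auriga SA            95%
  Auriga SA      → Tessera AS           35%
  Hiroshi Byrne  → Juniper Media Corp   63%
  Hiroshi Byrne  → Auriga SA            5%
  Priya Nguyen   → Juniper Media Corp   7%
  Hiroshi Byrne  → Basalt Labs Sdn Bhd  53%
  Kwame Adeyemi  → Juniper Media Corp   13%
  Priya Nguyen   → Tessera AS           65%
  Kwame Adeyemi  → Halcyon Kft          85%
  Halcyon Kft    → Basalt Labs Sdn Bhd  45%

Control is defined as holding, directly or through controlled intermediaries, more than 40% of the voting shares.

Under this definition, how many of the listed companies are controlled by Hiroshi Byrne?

2

Hiroshi holds 63% of Juniper, so Hiroshi controls Juniper.
Hiroshi holds 53% of Basalt, so Hiroshi controls Basalt.
No other company's threshold is met.
Hiroshi controls 2 companies.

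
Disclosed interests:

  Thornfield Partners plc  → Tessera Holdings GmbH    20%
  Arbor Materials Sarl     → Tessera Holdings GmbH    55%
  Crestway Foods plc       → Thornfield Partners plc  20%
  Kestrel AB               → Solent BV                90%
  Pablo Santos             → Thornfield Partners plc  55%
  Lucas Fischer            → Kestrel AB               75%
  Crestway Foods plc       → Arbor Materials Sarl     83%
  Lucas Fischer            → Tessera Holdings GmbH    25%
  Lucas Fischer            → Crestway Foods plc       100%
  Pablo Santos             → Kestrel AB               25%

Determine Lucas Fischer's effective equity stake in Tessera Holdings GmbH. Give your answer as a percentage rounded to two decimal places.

Lucas reaches Tessera along 3 paths.
Via Crestway → Arbor: 100% × 83% × 55% = 45.65%.
Direct stake: 25% = 25%.
Via Crestway → Thornfield: 100% × 20% × 20% = 4%.
Total: 45.65% + 25% + 4% = 74.65%.

74.65%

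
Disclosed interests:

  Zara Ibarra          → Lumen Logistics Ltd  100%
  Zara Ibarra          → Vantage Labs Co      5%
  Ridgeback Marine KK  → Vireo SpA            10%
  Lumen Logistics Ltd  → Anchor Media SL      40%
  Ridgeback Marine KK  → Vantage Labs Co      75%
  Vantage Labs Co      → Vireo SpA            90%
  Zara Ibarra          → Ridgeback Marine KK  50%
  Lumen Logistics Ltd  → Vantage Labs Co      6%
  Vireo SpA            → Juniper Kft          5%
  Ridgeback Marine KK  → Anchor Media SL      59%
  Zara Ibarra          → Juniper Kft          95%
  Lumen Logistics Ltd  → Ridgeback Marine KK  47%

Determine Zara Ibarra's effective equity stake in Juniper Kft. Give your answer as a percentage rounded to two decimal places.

Zara reaches Juniper along 7 paths.
Direct stake: 95% = 95%.
Via Lumen → Ridgeback → Vireo: 100% × 47% × 10% × 5% = 0.235%.
Via Ridgeback → Vireo: 50% × 10% × 5% = 0.25%.
Via Vantage → Vireo: 5% × 90% × 5% = 0.225%.
Via Lumen → Vantage → Vireo: 100% × 6% × 90% × 5% = 0.27%.
Via Lumen → Ridgeback → Vantage → Vireo: 100% × 47% × 75% × 90% × 5% = 1.58625%.
Via Ridgeback → Vantage → Vireo: 50% × 75% × 90% × 5% = 1.6875%.
Total: 95% + 0.235% + 0.25% + 0.225% + 0.27% + 1.58625% + 1.6875% = 99.25375%.
Rounded: 99.25%.

99.25%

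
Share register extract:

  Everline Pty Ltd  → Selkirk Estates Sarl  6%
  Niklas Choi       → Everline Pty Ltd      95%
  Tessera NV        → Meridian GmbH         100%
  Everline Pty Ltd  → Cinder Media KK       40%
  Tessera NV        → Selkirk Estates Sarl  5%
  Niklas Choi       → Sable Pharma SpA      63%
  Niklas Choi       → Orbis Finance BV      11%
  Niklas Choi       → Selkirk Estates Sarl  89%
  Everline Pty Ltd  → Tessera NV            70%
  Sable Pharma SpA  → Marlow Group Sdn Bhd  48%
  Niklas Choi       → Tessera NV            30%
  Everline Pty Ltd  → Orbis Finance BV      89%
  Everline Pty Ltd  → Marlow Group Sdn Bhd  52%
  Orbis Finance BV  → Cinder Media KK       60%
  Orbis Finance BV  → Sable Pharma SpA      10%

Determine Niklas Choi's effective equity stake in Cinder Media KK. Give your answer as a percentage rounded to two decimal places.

Niklas reaches Cinder along 3 paths.
Via Everline → Orbis: 95% × 89% × 60% = 50.73%.
Via Orbis: 11% × 60% = 6.6%.
Via Everline: 95% × 40% = 38%.
Total: 50.73% + 6.6% + 38% = 95.33%.

95.33%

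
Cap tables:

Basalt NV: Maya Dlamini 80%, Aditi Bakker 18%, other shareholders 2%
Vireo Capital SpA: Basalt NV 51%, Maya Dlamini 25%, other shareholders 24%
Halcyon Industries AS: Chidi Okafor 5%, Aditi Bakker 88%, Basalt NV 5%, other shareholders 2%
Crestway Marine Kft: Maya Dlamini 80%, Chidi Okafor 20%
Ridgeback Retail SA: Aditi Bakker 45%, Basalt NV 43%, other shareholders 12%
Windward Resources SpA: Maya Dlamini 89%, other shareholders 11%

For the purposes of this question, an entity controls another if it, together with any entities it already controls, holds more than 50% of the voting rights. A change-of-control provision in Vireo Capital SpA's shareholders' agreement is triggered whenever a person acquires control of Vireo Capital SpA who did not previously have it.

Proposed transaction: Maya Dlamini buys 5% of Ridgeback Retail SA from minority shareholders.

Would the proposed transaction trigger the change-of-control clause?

The purchase changes only Maya's holdings, so Maya is the only person who could newly come to control Vireo.
Maya holds 80% of Basalt, so Maya controls Basalt.
Basalt and Maya together hold 51% + 25% = 76% of Vireo, so Maya controls Vireo.
So Maya already controls Vireo before the transaction.
After the purchase, Maya holds 5% of Ridgeback directly.
Maya controlled Vireo already, so this is not a new person acquiring control; every other person's position is unchanged or reduced.
No new person acquires control, so the clause is not triggered.

No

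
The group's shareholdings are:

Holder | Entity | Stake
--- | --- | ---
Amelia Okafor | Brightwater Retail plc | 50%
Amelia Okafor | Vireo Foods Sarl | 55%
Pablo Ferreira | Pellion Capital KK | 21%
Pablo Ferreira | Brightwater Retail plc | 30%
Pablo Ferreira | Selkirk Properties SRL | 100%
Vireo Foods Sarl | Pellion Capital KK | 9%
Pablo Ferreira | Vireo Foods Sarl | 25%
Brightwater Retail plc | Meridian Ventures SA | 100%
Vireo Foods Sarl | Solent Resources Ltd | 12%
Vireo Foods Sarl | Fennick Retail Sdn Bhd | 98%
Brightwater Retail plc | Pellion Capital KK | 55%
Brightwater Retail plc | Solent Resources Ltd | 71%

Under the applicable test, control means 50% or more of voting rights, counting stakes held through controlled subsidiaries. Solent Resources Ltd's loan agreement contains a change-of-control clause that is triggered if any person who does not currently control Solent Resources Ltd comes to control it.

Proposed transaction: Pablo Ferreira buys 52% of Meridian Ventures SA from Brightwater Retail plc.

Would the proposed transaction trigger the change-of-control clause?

No

The purchase adds only to Pablo's holdings (Brightwater's stake shrinks), so Pablo is the only person who could newly come to control Solent.
Pablo holds 100% of Selkirk, so Pablo controls Selkirk.
Neither Pablo nor any entity Pablo controls holds any voting interest in Solent.
So before the transaction, Pablo does not control Solent.
After the purchase, Pablo holds 52% of Meridian directly, and Brightwater's stake falls to 48%.
Pablo holds 52% of Meridian, so Pablo controls Meridian.
After the transaction, neither Pablo nor any entity Pablo controls holds a voting interest in Solent, so Pablo still does not control it.
No new person acquires control, so the clause is not triggered.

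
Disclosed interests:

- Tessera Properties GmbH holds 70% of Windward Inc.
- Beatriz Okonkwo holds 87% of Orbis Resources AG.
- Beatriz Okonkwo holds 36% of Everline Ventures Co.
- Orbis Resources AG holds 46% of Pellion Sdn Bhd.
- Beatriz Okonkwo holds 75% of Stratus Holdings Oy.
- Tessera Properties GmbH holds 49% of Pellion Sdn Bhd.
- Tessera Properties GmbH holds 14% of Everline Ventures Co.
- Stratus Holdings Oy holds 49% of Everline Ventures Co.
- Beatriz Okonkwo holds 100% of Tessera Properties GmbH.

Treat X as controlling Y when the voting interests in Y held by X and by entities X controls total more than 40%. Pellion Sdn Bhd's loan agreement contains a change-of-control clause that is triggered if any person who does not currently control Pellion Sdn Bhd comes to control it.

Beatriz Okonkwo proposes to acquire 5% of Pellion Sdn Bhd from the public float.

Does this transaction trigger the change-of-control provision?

The purchase changes only Beatriz's holdings, so Beatriz is the only person who could newly come to control Pellion.
Beatriz holds 100% of Tessera, so Beatriz controls Tessera.
Beatriz holds 87% of Orbis, so Beatriz controls Orbis.
Orbis and Tessera together hold 46% + 49% = 95% of Pellion, so Beatriz controls Pellion.
So Beatriz already controls Pellion before the transaction.
After the purchase, Beatriz holds 5% of Pellion directly.
Beatriz controlled Pellion already, so this is not a new person acquiring control; every other person's position is unchanged or reduced.
No new person acquires control, so the clause is not triggered.

No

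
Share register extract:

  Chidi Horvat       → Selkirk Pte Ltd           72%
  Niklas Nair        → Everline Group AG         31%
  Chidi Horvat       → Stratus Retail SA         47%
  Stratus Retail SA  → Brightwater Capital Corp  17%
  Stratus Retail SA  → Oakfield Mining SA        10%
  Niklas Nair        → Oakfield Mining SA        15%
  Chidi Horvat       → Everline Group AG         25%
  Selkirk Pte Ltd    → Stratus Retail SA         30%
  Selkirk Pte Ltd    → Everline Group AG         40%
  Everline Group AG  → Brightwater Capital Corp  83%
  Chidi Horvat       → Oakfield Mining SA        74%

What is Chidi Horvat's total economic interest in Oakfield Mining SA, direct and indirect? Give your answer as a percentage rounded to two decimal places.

Chidi reaches Oakfield along 3 paths.
Direct stake: 74% = 74%.
Via Stratus: 47% × 10% = 4.7%.
Via Selkirk → Stratus: 72% × 30% × 10% = 2.16%.
Total: 74% + 4.7% + 2.16% = 80.86%.

80.86%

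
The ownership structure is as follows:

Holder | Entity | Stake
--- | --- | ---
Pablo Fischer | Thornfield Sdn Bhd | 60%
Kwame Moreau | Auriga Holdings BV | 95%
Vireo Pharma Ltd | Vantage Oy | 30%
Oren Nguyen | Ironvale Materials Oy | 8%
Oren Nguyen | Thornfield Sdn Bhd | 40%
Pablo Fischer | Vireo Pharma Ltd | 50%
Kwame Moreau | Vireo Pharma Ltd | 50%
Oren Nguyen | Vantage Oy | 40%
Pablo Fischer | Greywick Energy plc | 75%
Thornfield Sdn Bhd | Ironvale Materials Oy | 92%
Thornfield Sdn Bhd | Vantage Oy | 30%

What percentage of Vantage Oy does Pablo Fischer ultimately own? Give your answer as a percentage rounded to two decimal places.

Pablo reaches Vantage along 2 paths.
Via Thornfield: 60% × 30% = 18%.
Via Vireo: 50% × 30% = 15%.
Total: 18% + 15% = 33%.
Rounded: 33.00%.

33.00%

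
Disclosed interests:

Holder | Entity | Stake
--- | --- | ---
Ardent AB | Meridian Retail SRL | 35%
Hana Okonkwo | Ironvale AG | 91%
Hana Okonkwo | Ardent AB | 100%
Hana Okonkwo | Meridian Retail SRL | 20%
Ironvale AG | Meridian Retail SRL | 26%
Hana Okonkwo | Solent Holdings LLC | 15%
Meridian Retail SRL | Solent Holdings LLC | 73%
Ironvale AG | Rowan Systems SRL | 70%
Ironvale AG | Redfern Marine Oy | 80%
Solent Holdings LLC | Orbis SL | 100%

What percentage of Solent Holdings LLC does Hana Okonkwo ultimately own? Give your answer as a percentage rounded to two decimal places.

Hana reaches Solent along 4 paths.
Direct stake: 15% = 15%.
Via Meridian: 20% × 73% = 14.6%.
Via Ironvale → Meridian: 91% × 26% × 73% = 17.2718%.
Via Ardent → Meridian: 100% × 35% × 73% = 25.55%.
Total: 15% + 14.6% + 17.2718% + 25.55% = 72.4218%.
Rounded: 72.42%.

72.42%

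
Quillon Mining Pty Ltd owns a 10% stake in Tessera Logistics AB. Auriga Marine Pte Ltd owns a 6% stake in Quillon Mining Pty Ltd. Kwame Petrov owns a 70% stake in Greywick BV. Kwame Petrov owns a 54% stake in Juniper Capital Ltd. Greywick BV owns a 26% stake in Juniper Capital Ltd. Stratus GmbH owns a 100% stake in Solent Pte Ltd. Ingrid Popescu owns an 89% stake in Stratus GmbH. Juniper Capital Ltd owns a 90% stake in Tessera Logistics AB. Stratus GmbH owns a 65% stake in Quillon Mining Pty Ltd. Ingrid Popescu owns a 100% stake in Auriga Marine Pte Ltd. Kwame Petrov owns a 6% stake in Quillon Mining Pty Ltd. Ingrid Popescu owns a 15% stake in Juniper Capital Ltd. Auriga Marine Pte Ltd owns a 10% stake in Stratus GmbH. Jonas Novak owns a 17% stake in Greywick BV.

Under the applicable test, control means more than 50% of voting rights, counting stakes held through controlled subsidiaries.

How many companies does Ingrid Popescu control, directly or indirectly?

4

Ingrid holds 100% of Auriga, so Ingrid controls Auriga.
Ingrid and Auriga together hold 89% + 10% = 99% of Stratus, so Ingrid controls Stratus.
Stratus holds 100% of Solent, so Ingrid controls Solent.
Stratus and Auriga together hold 65% + 6% = 71% of Quillon, so Ingrid controls Quillon.
No other company's threshold is met.
Ingrid controls 4 companies.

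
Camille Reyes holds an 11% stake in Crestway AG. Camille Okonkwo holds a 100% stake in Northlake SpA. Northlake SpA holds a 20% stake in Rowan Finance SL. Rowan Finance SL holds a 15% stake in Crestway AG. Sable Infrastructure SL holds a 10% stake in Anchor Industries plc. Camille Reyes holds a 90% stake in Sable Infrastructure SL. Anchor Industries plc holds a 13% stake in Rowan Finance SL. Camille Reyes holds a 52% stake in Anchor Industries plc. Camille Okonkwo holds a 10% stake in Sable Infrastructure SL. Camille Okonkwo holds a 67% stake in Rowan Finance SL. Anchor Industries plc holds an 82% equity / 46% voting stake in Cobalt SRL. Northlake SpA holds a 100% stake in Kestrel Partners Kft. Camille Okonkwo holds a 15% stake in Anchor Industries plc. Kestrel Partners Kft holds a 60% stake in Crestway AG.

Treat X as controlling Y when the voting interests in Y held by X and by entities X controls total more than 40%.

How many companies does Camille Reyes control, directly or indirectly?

3

Camille Reyes holds 90% of Sable, so Camille Reyes controls Sable.
Camille Reyes and Sable together hold 52% + 10% = 62% of Anchor, so Camille Reyes controls Anchor.
Anchor holds 46% of Cobalt, so Camille Reyes controls Cobalt.
No other company's threshold is met.
Camille Reyes controls 3 companies.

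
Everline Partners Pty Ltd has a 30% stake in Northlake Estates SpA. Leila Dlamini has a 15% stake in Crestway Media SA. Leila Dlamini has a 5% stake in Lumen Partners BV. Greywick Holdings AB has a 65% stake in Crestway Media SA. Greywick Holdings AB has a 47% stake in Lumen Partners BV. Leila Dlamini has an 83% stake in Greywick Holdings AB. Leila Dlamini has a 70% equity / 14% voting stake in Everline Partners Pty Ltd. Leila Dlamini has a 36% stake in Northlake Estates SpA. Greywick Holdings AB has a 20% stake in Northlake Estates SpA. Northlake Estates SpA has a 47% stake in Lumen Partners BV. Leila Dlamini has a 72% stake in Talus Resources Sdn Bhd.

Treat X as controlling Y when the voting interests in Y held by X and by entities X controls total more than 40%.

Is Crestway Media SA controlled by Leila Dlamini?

Yes

Leila holds 83% of Greywick, so Leila controls Greywick.
Greywick and Leila together hold 65% + 15% = 80% of Crestway, so Leila controls Crestway.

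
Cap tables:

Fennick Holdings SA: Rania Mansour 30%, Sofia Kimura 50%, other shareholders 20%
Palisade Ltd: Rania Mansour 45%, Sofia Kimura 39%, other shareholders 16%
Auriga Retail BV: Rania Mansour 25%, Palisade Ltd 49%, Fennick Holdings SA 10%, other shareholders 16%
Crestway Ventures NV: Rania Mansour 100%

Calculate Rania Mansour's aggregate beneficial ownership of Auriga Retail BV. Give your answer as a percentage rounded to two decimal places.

Rania reaches Auriga along 3 paths.
Direct stake: 25% = 25%.
Via Palisade: 45% × 49% = 22.05%.
Via Fennick: 30% × 10% = 3%.
Total: 25% + 22.05% + 3% = 50.05%.

50.05%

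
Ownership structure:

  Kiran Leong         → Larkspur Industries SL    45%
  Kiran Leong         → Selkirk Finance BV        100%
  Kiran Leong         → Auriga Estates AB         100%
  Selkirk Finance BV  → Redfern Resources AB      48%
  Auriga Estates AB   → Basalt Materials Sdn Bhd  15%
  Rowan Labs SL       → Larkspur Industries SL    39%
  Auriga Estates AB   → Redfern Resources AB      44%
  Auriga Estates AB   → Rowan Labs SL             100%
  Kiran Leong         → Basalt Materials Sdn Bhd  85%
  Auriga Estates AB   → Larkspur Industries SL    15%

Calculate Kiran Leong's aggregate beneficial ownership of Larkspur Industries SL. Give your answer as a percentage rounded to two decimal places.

Kiran reaches Larkspur along 3 paths.
Direct stake: 45% = 45%.
Via Auriga → Rowan: 100% × 100% × 39% = 39%.
Via Auriga: 100% × 15% = 15%.
Total: 45% + 39% + 15% = 99%.
Rounded: 99.00%.

99.00%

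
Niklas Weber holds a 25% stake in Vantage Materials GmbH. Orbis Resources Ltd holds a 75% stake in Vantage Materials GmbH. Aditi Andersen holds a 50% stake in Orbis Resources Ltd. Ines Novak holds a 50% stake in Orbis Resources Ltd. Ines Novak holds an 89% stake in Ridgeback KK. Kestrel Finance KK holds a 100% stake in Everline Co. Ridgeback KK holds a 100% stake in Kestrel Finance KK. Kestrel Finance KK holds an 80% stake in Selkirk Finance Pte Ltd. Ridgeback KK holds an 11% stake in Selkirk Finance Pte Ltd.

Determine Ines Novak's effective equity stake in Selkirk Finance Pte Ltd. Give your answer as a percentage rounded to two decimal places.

80.99%

Ines reaches Selkirk along 2 paths.
Via Ridgeback → Kestrel: 89% × 100% × 80% = 71.2%.
Via Ridgeback: 89% × 11% = 9.79%.
Total: 71.2% + 9.79% = 80.99%.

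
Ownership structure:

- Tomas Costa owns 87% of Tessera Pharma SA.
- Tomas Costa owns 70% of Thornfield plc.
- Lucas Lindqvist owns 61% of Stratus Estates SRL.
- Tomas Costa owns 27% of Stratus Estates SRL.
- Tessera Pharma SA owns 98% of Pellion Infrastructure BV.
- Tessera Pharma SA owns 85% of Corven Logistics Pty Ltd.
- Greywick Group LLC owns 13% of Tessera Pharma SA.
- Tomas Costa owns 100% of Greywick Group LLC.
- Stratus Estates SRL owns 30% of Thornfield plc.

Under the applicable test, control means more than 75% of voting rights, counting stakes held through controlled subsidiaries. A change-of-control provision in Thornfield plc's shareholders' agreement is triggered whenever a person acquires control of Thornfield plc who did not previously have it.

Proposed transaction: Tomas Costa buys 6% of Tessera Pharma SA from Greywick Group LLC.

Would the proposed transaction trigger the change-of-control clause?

The purchase adds only to Tomas's holdings (Greywick's stake shrinks), so Tomas is the only person who could newly come to control Thornfield.
Tomas holds 100% of Greywick, so Tomas controls Greywick.
Tomas and Greywick together hold 87% + 13% = 100% of Tessera, so Tomas controls Tessera.
Tessera holds 98% of Pellion, so Tomas controls Pellion.
Tessera holds 85% of Corven, so Tomas controls Corven.
In Thornfield, Tomas's side holds only 70%, not > 75%.
So before the transaction, Tomas does not control Thornfield.
After the purchase, Tomas's direct stake in Tessera rises to 87% + 6% = 93%, and Greywick's stake falls to 7%.
Tomas and Greywick together hold 93% + 7% = 100% of Tessera, so Tomas controls Tessera.
After the transaction, Tomas's side holds 70% of Thornfield, not > 75%, so Tomas still does not control Thornfield.
No new person acquires control, so the clause is not triggered.

No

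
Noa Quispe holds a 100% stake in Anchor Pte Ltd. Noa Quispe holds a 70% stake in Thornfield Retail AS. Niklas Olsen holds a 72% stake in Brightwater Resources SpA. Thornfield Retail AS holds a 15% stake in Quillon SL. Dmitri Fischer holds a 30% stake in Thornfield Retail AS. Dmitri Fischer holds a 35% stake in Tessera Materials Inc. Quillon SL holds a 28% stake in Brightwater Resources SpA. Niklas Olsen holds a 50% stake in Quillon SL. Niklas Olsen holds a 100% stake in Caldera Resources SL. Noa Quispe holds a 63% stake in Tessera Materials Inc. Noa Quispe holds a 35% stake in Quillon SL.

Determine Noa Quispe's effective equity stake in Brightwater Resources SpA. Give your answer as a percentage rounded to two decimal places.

12.74%

Noa reaches Brightwater along 2 paths.
Via Quillon: 35% × 28% = 9.8%.
Via Thornfield → Quillon: 70% × 15% × 28% = 2.94%.
Total: 9.8% + 2.94% = 12.74%.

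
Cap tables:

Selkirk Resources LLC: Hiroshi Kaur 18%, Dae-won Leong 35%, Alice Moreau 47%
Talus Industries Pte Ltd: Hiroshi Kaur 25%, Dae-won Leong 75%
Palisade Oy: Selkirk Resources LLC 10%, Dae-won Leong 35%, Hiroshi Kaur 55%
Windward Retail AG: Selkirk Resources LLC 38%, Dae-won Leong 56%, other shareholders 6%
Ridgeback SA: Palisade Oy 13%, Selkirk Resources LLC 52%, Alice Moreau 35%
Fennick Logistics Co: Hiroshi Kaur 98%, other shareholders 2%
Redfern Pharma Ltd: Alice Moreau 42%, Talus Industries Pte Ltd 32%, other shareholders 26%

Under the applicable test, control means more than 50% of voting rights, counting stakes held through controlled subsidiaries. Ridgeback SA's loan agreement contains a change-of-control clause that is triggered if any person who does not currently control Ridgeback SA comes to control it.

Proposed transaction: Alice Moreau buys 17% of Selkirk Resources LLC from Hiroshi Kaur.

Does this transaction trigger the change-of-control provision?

Yes

The purchase adds only to Alice's holdings (Hiroshi's stake shrinks), so Alice is the only person who could newly come to control Ridgeback.
Alice's largest direct stake is 47% in Selkirk, which does not meet the threshold, so Alice controls no company.
In Ridgeback, Alice's side holds only 35%, not > 50%.
So before the transaction, Alice does not control Ridgeback.
After the purchase, Alice's direct stake in Selkirk rises to 47% + 17% = 64%, and Hiroshi's stake falls to 1%.
Alice holds 64% of Selkirk, so Alice controls Selkirk.
Selkirk and Alice together hold 52% + 35% = 87% of Ridgeback, so Alice controls Ridgeback.
Alice did not control Ridgeback before and does after, so the clause is triggered.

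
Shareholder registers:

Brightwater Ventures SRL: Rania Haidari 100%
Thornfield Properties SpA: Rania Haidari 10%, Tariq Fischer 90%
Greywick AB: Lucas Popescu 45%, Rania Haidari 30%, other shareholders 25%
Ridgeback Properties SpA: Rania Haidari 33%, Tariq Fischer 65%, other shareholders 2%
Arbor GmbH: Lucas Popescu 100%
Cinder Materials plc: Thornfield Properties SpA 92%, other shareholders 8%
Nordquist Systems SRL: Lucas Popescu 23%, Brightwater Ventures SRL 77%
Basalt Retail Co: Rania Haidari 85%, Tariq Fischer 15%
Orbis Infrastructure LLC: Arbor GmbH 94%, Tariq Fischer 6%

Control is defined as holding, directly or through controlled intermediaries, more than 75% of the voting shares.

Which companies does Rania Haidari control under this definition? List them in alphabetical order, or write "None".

Rania holds 100% of Brightwater, so Rania controls Brightwater.
Brightwater holds 77% of Nordquist, so Rania controls Nordquist.
Rania holds 85% of Basalt, so Rania controls Basalt.
No other company's threshold is met.

Basalt Retail Co, Brightwater Ventures SRL, Nordquist Systems SRL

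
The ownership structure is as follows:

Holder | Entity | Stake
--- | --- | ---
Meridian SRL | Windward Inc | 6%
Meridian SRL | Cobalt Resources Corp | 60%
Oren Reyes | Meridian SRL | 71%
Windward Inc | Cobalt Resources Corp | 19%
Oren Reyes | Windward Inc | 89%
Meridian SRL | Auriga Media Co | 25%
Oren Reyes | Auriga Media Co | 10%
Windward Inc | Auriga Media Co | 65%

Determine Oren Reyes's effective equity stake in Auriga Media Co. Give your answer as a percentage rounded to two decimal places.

Oren reaches Auriga along 4 paths.
Direct stake: 10% = 10%.
Via Windward: 89% × 65% = 57.85%.
Via Meridian → Windward: 71% × 6% × 65% = 2.769%.
Via Meridian: 71% × 25% = 17.75%.
Total: 10% + 57.85% + 2.769% + 17.75% = 88.369%.
Rounded: 88.37%.

88.37%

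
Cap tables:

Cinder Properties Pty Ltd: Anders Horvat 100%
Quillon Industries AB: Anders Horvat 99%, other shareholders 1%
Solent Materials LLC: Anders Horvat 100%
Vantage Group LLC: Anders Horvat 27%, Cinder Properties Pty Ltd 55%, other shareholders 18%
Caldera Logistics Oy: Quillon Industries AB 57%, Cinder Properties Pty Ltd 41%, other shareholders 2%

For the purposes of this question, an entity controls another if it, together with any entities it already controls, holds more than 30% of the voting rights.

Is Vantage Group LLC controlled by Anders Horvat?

Yes

Anders holds 100% of Cinder, so Anders controls Cinder.
Anders and Cinder together hold 27% + 55% = 82% of Vantage, so Anders controls Vantage.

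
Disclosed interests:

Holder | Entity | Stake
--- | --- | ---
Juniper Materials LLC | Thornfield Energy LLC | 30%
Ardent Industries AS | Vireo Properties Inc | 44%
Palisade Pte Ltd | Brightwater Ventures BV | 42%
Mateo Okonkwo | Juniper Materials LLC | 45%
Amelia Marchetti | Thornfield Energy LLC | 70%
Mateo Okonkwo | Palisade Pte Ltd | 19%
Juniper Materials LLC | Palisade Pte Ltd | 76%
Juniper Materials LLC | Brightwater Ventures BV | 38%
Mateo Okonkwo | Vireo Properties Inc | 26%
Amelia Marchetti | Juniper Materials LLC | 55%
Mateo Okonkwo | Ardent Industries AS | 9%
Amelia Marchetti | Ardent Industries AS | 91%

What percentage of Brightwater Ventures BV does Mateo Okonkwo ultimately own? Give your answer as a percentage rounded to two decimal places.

Mateo reaches Brightwater along 3 paths.
Via Juniper: 45% × 38% = 17.1%.
Via Palisade: 19% × 42% = 7.98%.
Via Juniper → Palisade: 45% × 76% × 42% = 14.364%.
Total: 17.1% + 7.98% + 14.364% = 39.444%.
Rounded: 39.44%.

39.44%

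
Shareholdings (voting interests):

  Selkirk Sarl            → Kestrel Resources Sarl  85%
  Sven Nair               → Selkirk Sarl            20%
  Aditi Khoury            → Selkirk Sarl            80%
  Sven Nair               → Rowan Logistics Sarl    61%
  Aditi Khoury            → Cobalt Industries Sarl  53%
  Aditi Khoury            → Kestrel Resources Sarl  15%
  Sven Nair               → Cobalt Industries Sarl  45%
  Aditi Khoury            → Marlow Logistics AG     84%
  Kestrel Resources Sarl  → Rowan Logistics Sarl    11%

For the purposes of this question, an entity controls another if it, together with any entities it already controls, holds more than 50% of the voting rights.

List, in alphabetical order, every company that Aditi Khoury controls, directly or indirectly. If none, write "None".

Cobalt Industries Sarl, Kestrel Resources Sarl, Marlow Logistics AG, Selkirk Sarl

Aditi holds 53% of Cobalt, so Aditi controls Cobalt.
Aditi holds 80% of Selkirk, so Aditi controls Selkirk.
Aditi holds 84% of Marlow, so Aditi controls Marlow.
Selkirk and Aditi together hold 85% + 15% = 100% of Kestrel, so Aditi controls Kestrel.
No other company's threshold is met.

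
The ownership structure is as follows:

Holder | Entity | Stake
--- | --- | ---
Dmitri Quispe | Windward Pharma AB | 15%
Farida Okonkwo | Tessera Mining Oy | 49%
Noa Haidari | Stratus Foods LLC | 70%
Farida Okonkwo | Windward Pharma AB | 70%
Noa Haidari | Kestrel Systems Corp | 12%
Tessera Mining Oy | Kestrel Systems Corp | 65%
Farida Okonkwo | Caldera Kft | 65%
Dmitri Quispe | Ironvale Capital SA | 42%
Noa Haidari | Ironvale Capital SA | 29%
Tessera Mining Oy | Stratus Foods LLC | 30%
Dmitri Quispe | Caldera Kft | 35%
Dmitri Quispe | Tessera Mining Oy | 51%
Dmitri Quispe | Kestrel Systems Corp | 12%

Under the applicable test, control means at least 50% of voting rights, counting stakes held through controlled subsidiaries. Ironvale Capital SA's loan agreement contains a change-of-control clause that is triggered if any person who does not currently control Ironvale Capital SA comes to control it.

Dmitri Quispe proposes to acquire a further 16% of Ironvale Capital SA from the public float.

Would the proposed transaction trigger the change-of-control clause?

Yes

The purchase changes only Dmitri's holdings, so Dmitri is the only person who could newly come to control Ironvale.
Dmitri holds 51% of Tessera, so Dmitri controls Tessera.
Tessera and Dmitri together hold 65% + 12% = 77% of Kestrel, so Dmitri controls Kestrel.
In Ironvale, Dmitri's side holds only 42%, not ≥ 50%.
So before the transaction, Dmitri does not control Ironvale.
After the purchase, Dmitri's direct stake in Ironvale rises to 42% + 16% = 58%.
Dmitri holds 58% of Ironvale, so Dmitri controls Ironvale.
Dmitri did not control Ironvale before and does after, so the clause is triggered.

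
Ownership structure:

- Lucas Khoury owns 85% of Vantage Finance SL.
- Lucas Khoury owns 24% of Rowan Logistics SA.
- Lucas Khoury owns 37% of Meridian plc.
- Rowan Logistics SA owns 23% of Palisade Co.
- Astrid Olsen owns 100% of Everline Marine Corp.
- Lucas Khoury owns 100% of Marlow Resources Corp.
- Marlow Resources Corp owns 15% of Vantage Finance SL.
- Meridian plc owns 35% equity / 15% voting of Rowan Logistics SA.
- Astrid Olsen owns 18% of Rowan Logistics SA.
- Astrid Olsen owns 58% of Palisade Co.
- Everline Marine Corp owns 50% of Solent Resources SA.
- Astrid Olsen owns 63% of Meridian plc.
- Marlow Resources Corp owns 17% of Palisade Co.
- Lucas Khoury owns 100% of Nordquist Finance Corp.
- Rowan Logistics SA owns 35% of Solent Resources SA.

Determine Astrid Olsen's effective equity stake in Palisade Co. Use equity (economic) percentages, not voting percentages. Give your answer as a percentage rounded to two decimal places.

67.21%

Astrid reaches Palisade along 3 paths.
Direct stake: 58% = 58%.
Via Meridian → Rowan: 63% × 35% × 23% = 5.0715%.
Via Rowan: 18% × 23% = 4.14%.
Total: 58% + 5.0715% + 4.14% = 67.2115%.
Rounded: 67.21%.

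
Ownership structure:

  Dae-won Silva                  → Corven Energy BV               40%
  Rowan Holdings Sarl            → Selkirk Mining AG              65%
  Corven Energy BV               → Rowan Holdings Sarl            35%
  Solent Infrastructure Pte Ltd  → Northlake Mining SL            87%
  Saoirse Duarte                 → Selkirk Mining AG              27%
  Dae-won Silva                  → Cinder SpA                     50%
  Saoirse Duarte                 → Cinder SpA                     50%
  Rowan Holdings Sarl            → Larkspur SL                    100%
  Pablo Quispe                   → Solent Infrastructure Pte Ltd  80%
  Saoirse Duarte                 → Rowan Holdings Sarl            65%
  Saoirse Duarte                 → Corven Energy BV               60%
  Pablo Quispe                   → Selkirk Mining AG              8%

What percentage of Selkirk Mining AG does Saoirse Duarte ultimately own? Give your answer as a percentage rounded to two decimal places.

82.90%

Saoirse reaches Selkirk along 3 paths.
Via Corven → Rowan: 60% × 35% × 65% = 13.65%.
Via Rowan: 65% × 65% = 42.25%.
Direct stake: 27% = 27%.
Total: 13.65% + 42.25% + 27% = 82.9%.
Rounded: 82.90%.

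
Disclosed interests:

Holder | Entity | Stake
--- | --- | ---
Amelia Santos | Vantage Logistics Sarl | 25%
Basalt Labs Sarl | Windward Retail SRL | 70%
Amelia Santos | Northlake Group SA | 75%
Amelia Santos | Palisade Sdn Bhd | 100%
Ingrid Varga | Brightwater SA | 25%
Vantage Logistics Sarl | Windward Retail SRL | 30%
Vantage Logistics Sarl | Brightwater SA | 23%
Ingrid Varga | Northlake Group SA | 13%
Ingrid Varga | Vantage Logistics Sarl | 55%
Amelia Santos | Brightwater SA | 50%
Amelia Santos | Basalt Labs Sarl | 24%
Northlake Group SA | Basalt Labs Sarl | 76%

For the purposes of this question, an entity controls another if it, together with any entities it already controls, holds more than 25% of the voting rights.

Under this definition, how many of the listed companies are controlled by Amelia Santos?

Amelia holds 75% of Northlake, so Amelia controls Northlake.
Northlake and Amelia together hold 76% + 24% = 100% of Basalt, so Amelia controls Basalt.
Basalt holds 70% of Windward, so Amelia controls Windward.
Amelia holds 100% of Palisade, so Amelia controls Palisade.
Amelia holds 50% of Brightwater, so Amelia controls Brightwater.
No other company's threshold is met.
Amelia controls 5 companies.

5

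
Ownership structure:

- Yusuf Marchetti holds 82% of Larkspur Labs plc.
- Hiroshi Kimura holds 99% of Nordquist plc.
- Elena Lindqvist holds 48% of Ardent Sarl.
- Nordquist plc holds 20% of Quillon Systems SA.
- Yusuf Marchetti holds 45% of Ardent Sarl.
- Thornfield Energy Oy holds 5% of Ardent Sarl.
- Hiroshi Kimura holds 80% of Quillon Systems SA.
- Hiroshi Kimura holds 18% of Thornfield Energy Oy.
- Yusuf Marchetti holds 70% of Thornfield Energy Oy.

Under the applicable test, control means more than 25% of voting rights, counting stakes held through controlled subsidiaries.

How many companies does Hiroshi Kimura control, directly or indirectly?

2

Hiroshi holds 99% of Nordquist, so Hiroshi controls Nordquist.
Nordquist and Hiroshi together hold 20% + 80% = 100% of Quillon, so Hiroshi controls Quillon.
No other company's threshold is met.
Hiroshi controls 2 companies.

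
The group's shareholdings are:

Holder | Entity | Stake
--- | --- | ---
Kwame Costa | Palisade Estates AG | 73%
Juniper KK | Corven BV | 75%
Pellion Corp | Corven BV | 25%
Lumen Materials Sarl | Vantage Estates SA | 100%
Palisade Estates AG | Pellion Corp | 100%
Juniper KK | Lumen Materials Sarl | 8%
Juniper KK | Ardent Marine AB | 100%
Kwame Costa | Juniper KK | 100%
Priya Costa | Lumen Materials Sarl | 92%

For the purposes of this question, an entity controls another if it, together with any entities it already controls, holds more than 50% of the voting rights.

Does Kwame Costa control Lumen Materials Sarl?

Kwame holds 100% of Juniper, so Kwame controls Juniper.
Kwame holds 73% of Palisade, so Kwame controls Palisade.
Juniper holds 100% of Ardent, so Kwame controls Ardent.
Palisade holds 100% of Pellion, so Kwame controls Pellion.
Pellion and Juniper together hold 25% + 75% = 100% of Corven, so Kwame controls Corven.
In Lumen, Kwame's side holds only 8%, not > 50%.
So Kwame does not control Lumen.

No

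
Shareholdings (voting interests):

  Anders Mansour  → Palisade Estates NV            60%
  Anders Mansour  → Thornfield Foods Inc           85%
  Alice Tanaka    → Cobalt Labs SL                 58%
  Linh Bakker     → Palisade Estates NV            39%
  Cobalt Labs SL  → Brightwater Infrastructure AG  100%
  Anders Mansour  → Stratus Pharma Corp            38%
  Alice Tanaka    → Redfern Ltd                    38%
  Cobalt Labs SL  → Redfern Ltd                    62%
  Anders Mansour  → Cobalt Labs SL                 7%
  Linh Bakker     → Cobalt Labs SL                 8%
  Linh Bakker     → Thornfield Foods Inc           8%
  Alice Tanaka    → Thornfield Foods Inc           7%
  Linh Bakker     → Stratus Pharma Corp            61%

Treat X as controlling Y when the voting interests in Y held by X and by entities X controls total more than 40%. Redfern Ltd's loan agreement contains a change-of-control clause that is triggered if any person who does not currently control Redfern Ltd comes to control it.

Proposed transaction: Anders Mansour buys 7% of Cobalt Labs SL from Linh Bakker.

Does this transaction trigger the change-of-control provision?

No

The purchase adds only to Anders's holdings (Linh's stake shrinks), so Anders is the only person who could newly come to control Redfern.
Anders holds 85% of Thornfield, so Anders controls Thornfield.
Anders holds 60% of Palisade, so Anders controls Palisade.
Neither Anders nor any entity Anders controls holds any voting interest in Redfern.
So before the transaction, Anders does not control Redfern.
After the purchase, Anders's direct stake in Cobalt rises to 7% + 7% = 14%, and Linh's stake falls to 1%.
Anders's side now holds 14% of Cobalt, not > 40%, so Anders still does not control Cobalt.
After the transaction, neither Anders nor any entity Anders controls holds a voting interest in Redfern, so Anders still does not control it.
No new person acquires control, so the clause is not triggered.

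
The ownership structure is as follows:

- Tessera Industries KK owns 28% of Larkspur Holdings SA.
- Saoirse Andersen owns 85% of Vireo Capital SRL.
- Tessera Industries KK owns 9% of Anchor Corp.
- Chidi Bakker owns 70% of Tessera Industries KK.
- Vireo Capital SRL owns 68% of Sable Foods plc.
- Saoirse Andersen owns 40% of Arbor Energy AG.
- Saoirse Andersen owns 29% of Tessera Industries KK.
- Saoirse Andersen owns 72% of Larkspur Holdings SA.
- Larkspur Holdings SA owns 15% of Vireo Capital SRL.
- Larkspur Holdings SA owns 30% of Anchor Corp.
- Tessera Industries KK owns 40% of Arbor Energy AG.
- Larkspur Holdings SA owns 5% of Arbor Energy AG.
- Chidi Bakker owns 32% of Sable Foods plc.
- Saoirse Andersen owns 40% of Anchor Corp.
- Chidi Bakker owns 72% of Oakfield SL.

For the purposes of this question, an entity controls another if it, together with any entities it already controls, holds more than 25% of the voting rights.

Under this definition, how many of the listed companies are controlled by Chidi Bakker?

Chidi holds 70% of Tessera, so Chidi controls Tessera.
Tessera holds 28% of Larkspur, so Chidi controls Larkspur.
Tessera and Larkspur together hold 9% + 30% = 39% of Anchor, so Chidi controls Anchor.
Chidi holds 32% of Sable, so Chidi controls Sable.
Larkspur and Tessera together hold 5% + 40% = 45% of Arbor, so Chidi controls Arbor.
Chidi holds 72% of Oakfield, so Chidi controls Oakfield.
No other company's threshold is met.
Chidi controls 6 companies.

6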